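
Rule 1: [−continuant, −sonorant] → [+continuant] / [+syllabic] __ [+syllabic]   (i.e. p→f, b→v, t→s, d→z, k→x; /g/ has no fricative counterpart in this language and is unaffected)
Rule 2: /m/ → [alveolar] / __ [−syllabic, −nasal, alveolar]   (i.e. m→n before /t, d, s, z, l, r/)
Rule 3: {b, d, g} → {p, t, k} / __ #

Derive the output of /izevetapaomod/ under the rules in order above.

izevesafaomot

Rule 1 (intervocalic spirantization): /t/ is a stop between vowels /e/ and /a/, so it spirantizes to the fricative [s]. /p/ is a stop between vowels /a/ and /a/, so it spirantizes to the fricative [f]. /izevetapaomod/ → izevesafaomod.
Rule 2 (nasal place assimilation): no segment meets the environment; /izevesafaomod/ is unchanged.
Rule 3 (final devoicing): /d/ is a voiced stop in word-final position, so it devoices to [t]. /izevesafaomod/ → izevesafaomot.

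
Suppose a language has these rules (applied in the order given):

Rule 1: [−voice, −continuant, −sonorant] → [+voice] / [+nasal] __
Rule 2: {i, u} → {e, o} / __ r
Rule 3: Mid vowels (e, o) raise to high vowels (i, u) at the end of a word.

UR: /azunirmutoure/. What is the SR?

azunermutoori

Rule 1 (post-nasal voicing): no segment meets the environment; /azunirmutoure/ is unchanged.
Rule 2 (pre-rhotic lowering): /i/ is a high vowel immediately before /r/, so it lowers to [e]. /u/ is a high vowel immediately before /r/, so it lowers to [o]. /azunirmutoure/ → azunermutoore.
Rule 3 (final vowel raising): /e/ is a mid vowel in word-final position, so it raises to [i]. /azunermutoore/ → azunermutoori.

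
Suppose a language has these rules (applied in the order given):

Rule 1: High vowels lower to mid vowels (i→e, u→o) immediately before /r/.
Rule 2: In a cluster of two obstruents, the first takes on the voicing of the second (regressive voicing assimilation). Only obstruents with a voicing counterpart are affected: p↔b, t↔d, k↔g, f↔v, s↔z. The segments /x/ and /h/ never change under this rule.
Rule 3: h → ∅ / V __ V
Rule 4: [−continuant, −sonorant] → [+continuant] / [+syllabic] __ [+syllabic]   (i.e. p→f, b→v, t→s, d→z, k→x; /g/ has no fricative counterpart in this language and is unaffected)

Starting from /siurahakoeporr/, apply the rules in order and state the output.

sioraaxoeforr

Rule 1 (pre-rhotic lowering): /u/ is a high vowel immediately before /r/, so it lowers to [o]. /siurahakoeporr/ → siorahakoeporr.
Rule 2 (regressive voicing assimilation): no segment meets the environment; /siorahakoeporr/ is unchanged.
Rule 3 (intervocalic h-deletion): /h/ occurs between vowels /a/ and /a/, so it deletes. /siorahakoeporr/ → sioraakoeporr.
Rule 4 (intervocalic spirantization): /k/ is a stop between vowels /a/ and /o/, so it spirantizes to the fricative [x]. /p/ is a stop between vowels /e/ and /o/, so it spirantizes to the fricative [f]. /sioraakoeporr/ → sioraaxoeforr.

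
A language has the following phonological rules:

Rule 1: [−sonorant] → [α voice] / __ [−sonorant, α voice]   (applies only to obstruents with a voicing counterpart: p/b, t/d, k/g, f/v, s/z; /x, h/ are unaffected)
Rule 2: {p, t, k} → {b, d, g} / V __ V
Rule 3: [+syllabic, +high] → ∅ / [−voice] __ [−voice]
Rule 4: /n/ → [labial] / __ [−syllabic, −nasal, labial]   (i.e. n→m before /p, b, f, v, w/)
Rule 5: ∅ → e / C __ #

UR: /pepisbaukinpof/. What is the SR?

Rule 1 (regressive voicing assimilation): /s/ precedes the voiced obstruent /b/, so it voices to [z] by assimilation. /pepisbaukinpof/ → pepizbaukinpof.
Rule 2 (intervocalic voicing): /p/ is a voiceless stop between vowels /e/ and /i/, so it voices to [b]. /k/ is a voiceless stop between vowels /u/ and /i/, so it voices to [g]. /pepizbaukinpof/ → pebizbauginpof.
Rule 3 (high vowel syncope): no segment meets the environment; /pebizbauginpof/ is unchanged.
Rule 4 (nasal place assimilation): /n/ precedes the labial consonant /p/, so it assimilates in place to [m]. /pebizbauginpof/ → pebizbaugimpof.
Rule 5 (final e-epenthesis): the form ends in the consonant /f/, so [e] is inserted word-finally. /pebizbaugimpof/ → pebizbaugimpofe.

pebizbaugimpofe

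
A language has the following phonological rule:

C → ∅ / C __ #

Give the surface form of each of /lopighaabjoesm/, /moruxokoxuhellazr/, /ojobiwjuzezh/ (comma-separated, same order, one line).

/lopighaabjoesm/: /m/ is the second consonant of a word-final cluster /sm/, so it deletes. → [lopighaabjoes].
/moruxokoxuhellazr/: /r/ is the second consonant of a word-final cluster /zr/, so it deletes. → [moruxokoxuhellaz].
/ojobiwjuzezh/: /h/ is the second consonant of a word-final cluster /zh/, so it deletes. → [ojobiwjuzez].

lopighaabjoes, moruxokoxuhellaz, ojobiwjuzez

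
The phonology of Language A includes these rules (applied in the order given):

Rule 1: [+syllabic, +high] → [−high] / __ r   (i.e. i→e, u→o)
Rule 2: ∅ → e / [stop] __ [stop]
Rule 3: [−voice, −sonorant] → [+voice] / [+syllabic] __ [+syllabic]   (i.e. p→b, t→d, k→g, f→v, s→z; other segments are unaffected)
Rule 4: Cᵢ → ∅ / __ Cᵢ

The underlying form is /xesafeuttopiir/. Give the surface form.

Rule 1 (pre-rhotic lowering): /i/ is a high vowel immediately before /r/, so it lowers to [e]. /xesafeuttopiir/ → xesafeuttopier.
Rule 2 (stop-cluster e-epenthesis): /t/ and /t/ form a stop–stop cluster, so [e] is inserted between them. /xesafeuttopier/ → xesafeutetopier.
Rule 3 (intervocalic voicing): /s/ is a voiceless obstruent between vowels /e/ and /a/, so it voices to [z]. /f/ is a voiceless obstruent between vowels /a/ and /e/, so it voices to [v]. /t/ is a voiceless obstruent between vowels /u/ and /e/, so it voices to [d]. /t/ is a voiceless obstruent between vowels /e/ and /o/, so it voices to [d]. /p/ is a voiceless obstruent between vowels /o/ and /i/, so it voices to [b]. /xesafeutetopier/ → xezaveudedobier.
Rule 4 (degemination): no segment meets the environment; /xezaveudedobier/ is unchanged.

xezaveudedobier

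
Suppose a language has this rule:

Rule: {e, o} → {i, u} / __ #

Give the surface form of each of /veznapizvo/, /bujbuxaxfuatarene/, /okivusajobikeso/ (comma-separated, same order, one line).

veznapizvu, bujbuxaxfuatareni, okivusajobikesu

/veznapizvo/: /o/ is a mid vowel in word-final position, so it raises to [u]. → [veznapizvu].
/bujbuxaxfuatarene/: /e/ is a mid vowel in word-final position, so it raises to [i]. → [bujbuxaxfuatareni].
/okivusajobikeso/: /o/ is a mid vowel in word-final position, so it raises to [u]. → [okivusajobikesu].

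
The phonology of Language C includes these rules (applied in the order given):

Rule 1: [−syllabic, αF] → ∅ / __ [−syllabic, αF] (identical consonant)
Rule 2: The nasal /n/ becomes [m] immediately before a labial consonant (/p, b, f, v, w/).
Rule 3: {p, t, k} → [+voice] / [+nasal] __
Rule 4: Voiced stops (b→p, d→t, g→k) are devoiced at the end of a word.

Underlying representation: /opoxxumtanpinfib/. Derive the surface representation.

Rule 1 (degemination): /xx/ is a geminate; the first /x/ deletes. /opoxxumtanpinfib/ → opoxumtanpinfib.
Rule 2 (nasal place assimilation): /n/ precedes the labial consonant /p/, so it assimilates in place to [m]. /n/ precedes the labial consonant /f/, so it assimilates in place to [m]. /opoxumtanpinfib/ → opoxumtampimfib.
Rule 3 (post-nasal voicing): /t/ is a voiceless stop immediately after the nasal /m/, so it voices to [d]. /p/ is a voiceless stop immediately after the nasal /m/, so it voices to [b]. /opoxumtampimfib/ → opoxumdambimfib.
Rule 4 (final devoicing): /b/ is a voiced stop in word-final position, so it devoices to [p]. /opoxumdambimfib/ → opoxumdambimfip.

opoxumdambimfip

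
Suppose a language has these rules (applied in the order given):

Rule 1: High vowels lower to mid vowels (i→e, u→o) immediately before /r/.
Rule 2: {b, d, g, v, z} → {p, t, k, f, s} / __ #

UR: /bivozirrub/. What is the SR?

Rule 1 (pre-rhotic lowering): /i/ is a high vowel immediately before /r/, so it lowers to [e]. /bivozirrub/ → bivozerrub.
Rule 2 (final devoicing): /b/ is a voiced obstruent in word-final position, so it devoices to [p]. /bivozerrub/ → bivozerrup.

bivozerrup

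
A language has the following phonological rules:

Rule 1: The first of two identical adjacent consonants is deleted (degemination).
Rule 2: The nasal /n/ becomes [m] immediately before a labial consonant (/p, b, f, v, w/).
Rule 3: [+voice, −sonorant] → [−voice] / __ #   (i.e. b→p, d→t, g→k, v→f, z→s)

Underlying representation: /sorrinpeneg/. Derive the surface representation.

sorimpenek

Rule 1 (degemination): /rr/ is a geminate; the first /r/ deletes. /sorrinpeneg/ → sorinpeneg.
Rule 2 (nasal place assimilation): /n/ precedes the labial consonant /p/, so it assimilates in place to [m]. /sorinpeneg/ → sorimpeneg.
Rule 3 (final devoicing): /g/ is a voiced obstruent in word-final position, so it devoices to [k]. /sorimpeneg/ → sorimpenek.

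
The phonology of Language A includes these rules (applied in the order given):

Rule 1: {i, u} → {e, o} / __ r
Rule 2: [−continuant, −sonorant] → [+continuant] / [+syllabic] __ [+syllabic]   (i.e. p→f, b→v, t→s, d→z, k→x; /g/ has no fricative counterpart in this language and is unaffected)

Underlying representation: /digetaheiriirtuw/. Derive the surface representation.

Rule 1 (pre-rhotic lowering): /i/ is a high vowel immediately before /r/, so it lowers to [e]. /i/ is a high vowel immediately before /r/, so it lowers to [e]. /digetaheiriirtuw/ → digetaheeriertuw.
Rule 2 (intervocalic spirantization): /t/ is a stop between vowels /e/ and /a/, so it spirantizes to the fricative [s]. /digetaheeriertuw/ → digesaheeriertuw.

digesaheeriertuw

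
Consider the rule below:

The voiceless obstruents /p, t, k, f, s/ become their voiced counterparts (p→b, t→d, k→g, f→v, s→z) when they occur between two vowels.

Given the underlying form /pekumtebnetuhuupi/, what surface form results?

pegumtebneduhuubi

/k/ is a voiceless obstruent between vowels /e/ and /u/, so it voices to [g].
/t/ is a voiceless obstruent between vowels /e/ and /u/, so it voices to [d].
/p/ is a voiceless obstruent between vowels /u/ and /i/, so it voices to [b].
The other instances of /p/, /t/ do not occur in the required environment and remain unchanged.
Surface form: [pegumtebneduhuubi].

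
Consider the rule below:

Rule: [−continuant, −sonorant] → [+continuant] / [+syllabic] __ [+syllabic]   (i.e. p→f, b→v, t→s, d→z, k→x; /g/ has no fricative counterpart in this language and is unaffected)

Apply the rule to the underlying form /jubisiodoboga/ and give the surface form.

juvisiozovoga

/b/ is a stop between vowels /u/ and /i/, so it spirantizes to the fricative [v].
/d/ is a stop between vowels /o/ and /o/, so it spirantizes to the fricative [z].
/b/ is a stop between vowels /o/ and /o/, so it spirantizes to the fricative [v].
Surface form: [juvisiozovoga].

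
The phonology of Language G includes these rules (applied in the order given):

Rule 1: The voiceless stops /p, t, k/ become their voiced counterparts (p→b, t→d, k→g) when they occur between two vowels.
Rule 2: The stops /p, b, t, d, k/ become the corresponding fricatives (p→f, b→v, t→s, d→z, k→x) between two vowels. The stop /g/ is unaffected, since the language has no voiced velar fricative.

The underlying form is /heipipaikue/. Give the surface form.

heivivaigue

Rule 1 (intervocalic voicing): /p/ is a voiceless stop between vowels /i/ and /i/, so it voices to [b]. /p/ is a voiceless stop between vowels /i/ and /a/, so it voices to [b]. /k/ is a voiceless stop between vowels /i/ and /u/, so it voices to [g]. /heipipaikue/ → heibibaigue.
Rule 2 (intervocalic spirantization): /b/ is a stop between vowels /i/ and /i/, so it spirantizes to the fricative [v]. /b/ is a stop between vowels /i/ and /a/, so it spirantizes to the fricative [v]. /heibibaigue/ → heivivaigue.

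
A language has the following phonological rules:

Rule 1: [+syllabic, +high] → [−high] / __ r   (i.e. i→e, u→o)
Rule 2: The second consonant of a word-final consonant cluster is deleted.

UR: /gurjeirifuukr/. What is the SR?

Rule 1 (pre-rhotic lowering): /u/ is a high vowel immediately before /r/, so it lowers to [o]. /i/ is a high vowel immediately before /r/, so it lowers to [e]. /gurjeirifuukr/ → gorjeerifuukr.
Rule 2 (final cluster simplification): /r/ is the second consonant of a word-final cluster /kr/, so it deletes. /gorjeerifuukr/ → gorjeerifuuk.

gorjeerifuuk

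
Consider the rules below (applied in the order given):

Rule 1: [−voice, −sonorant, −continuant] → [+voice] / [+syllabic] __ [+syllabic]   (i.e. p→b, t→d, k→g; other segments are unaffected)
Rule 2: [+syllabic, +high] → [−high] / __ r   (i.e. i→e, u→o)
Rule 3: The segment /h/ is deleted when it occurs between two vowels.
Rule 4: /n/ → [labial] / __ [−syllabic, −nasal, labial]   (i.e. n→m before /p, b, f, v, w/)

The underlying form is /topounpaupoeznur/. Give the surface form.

toboumpauboeznor

Rule 1 (intervocalic voicing): /p/ is a voiceless stop between vowels /o/ and /o/, so it voices to [b]. /p/ is a voiceless stop between vowels /u/ and /o/, so it voices to [b]. /topounpaupoeznur/ → tobounpauboeznur.
Rule 2 (pre-rhotic lowering): /u/ is a high vowel immediately before /r/, so it lowers to [o]. /tobounpauboeznur/ → tobounpauboeznor.
Rule 3 (intervocalic h-deletion): no segment meets the environment; /tobounpauboeznor/ is unchanged.
Rule 4 (nasal place assimilation): /n/ precedes the labial consonant /p/, so it assimilates in place to [m]. /tobounpauboeznor/ → toboumpauboeznor.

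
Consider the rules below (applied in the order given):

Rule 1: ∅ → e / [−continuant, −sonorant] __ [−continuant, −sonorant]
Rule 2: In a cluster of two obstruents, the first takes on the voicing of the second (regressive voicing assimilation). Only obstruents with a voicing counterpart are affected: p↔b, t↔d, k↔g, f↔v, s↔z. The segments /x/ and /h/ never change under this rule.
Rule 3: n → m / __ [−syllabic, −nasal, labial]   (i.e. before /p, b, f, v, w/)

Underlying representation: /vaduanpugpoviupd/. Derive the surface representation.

Rule 1 (stop-cluster e-epenthesis): /g/ and /p/ form a stop–stop cluster, so [e] is inserted between them. /p/ and /d/ form a stop–stop cluster, so [e] is inserted between them. /vaduanpugpoviupd/ → vaduanpugepoviuped.
Rule 2 (regressive voicing assimilation): no segment meets the environment; /vaduanpugepoviuped/ is unchanged.
Rule 3 (nasal place assimilation): /n/ precedes the labial consonant /p/, so it assimilates in place to [m]. /vaduanpugepoviuped/ → vaduampugepoviuped.

vaduampugepoviuped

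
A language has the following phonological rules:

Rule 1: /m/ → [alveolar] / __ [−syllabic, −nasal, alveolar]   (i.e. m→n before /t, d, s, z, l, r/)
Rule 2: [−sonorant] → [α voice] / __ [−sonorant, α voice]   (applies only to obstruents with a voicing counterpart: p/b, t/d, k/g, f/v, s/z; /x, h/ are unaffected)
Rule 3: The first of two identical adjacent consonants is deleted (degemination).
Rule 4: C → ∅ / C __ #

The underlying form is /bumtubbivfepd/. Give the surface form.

buntubifeb

Rule 1 (nasal place assimilation): /m/ precedes the alveolar consonant /t/, so it assimilates in place to [n]. /bumtubbivfepd/ → buntubbivfepd.
Rule 2 (regressive voicing assimilation): /v/ precedes the voiceless obstruent /f/, so it devoices to [f] by assimilation. /p/ precedes the voiced obstruent /d/, so it voices to [b] by assimilation. /buntubbivfepd/ → buntubbiffebd.
Rule 3 (degemination): /bb/ is a geminate; the first /b/ deletes. /ff/ is a geminate; the first /f/ deletes. /buntubbiffebd/ → buntubifebd.
Rule 4 (final cluster simplification): /d/ is the second consonant of a word-final cluster /bd/, so it deletes. /buntubifebd/ → buntubifeb.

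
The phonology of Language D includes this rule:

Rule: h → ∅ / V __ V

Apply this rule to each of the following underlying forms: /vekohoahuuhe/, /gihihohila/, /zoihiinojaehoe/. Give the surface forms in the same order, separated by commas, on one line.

/vekohoahuuhe/: /h/ occurs between vowels /o/ and /o/, so it deletes. /h/ occurs between vowels /a/ and /u/, so it deletes. /h/ occurs between vowels /u/ and /e/, so it deletes. → [vekooauue].
/gihihohila/: /h/ occurs between vowels /i/ and /i/, so it deletes. /h/ occurs between vowels /i/ and /o/, so it deletes. /h/ occurs between vowels /o/ and /i/, so it deletes. → [giioila].
/zoihiinojaehoe/: /h/ occurs between vowels /i/ and /i/, so it deletes. /h/ occurs between vowels /e/ and /o/, so it deletes. → [zoiiinojaeoe].

vekooauue, giioila, zoiiinojaeoe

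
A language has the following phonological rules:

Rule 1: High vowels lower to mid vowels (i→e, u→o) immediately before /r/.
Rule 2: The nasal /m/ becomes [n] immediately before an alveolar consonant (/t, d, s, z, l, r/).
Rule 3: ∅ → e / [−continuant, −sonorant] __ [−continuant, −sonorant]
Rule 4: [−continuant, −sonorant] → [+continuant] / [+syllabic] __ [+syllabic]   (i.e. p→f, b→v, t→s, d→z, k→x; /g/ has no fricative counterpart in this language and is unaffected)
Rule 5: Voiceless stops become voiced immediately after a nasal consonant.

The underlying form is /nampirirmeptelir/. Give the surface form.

Rule 1 (pre-rhotic lowering): /i/ is a high vowel immediately before /r/, so it lowers to [e]. /i/ is a high vowel immediately before /r/, so it lowers to [e]. /i/ is a high vowel immediately before /r/, so it lowers to [e]. /nampirirmeptelir/ → namperermepteler.
Rule 2 (nasal place assimilation): no segment meets the environment; /namperermepteler/ is unchanged.
Rule 3 (stop-cluster e-epenthesis): /p/ and /t/ form a stop–stop cluster, so [e] is inserted between them. /namperermepteler/ → namperermepeteler.
Rule 4 (intervocalic spirantization): /p/ is a stop between vowels /e/ and /e/, so it spirantizes to the fricative [f]. /t/ is a stop between vowels /e/ and /e/, so it spirantizes to the fricative [s]. /namperermepeteler/ → namperermefeseler.
Rule 5 (post-nasal voicing): /p/ is a voiceless stop immediately after the nasal /m/, so it voices to [b]. /namperermefeseler/ → namberermefeseler.

namberermefeseler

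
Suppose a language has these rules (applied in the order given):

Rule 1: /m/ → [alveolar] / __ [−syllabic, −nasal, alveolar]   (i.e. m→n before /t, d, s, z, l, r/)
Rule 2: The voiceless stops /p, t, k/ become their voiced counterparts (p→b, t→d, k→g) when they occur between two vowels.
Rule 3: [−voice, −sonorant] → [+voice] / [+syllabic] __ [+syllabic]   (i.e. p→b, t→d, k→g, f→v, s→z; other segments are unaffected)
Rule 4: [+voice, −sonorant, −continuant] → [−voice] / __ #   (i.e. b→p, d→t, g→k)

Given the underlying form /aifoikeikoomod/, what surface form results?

Rule 1 (nasal place assimilation): no segment meets the environment; /aifoikeikoomod/ is unchanged.
Rule 2 (intervocalic voicing): /k/ is a voiceless stop between vowels /i/ and /e/, so it voices to [g]. /k/ is a voiceless stop between vowels /i/ and /o/, so it voices to [g]. /aifoikeikoomod/ → aifoigeigoomod.
Rule 3 (intervocalic voicing): /f/ is a voiceless obstruent between vowels /i/ and /o/, so it voices to [v]. /aifoigeigoomod/ → aivoigeigoomod.
Rule 4 (final devoicing): /d/ is a voiced stop in word-final position, so it devoices to [t]. /aivoigeigoomod/ → aivoigeigoomot.

aivoigeigoomot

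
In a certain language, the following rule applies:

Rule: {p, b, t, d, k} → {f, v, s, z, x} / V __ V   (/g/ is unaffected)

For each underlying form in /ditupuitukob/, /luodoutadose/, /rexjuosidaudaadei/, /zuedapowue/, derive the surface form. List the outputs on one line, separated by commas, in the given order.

/ditupuitukob/: /t/ is a stop between vowels /i/ and /u/, so it spirantizes to the fricative [s]. /p/ is a stop between vowels /u/ and /u/, so it spirantizes to the fricative [f]. /t/ is a stop between vowels /i/ and /u/, so it spirantizes to the fricative [s]. /k/ is a stop between vowels /u/ and /o/, so it spirantizes to the fricative [x]. → [disufuisuxob].
/luodoutadose/: /d/ is a stop between vowels /o/ and /o/, so it spirantizes to the fricative [z]. /t/ is a stop between vowels /u/ and /a/, so it spirantizes to the fricative [s]. /d/ is a stop between vowels /a/ and /o/, so it spirantizes to the fricative [z]. → [luozousazose].
/rexjuosidaudaadei/: /d/ is a stop between vowels /i/ and /a/, so it spirantizes to the fricative [z]. /d/ is a stop between vowels /u/ and /a/, so it spirantizes to the fricative [z]. /d/ is a stop between vowels /a/ and /e/, so it spirantizes to the fricative [z]. → [rexjuosizauzaazei].
/zuedapowue/: /d/ is a stop between vowels /e/ and /a/, so it spirantizes to the fricative [z]. /p/ is a stop between vowels /a/ and /o/, so it spirantizes to the fricative [f]. → [zuezafowue].

disufuisuxob, luozousazose, rexjuosizauzaazei, zuezafowue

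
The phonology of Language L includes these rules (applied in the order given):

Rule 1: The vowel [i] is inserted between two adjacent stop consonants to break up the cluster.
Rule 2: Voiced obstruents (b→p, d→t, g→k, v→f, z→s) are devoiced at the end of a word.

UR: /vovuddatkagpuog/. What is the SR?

vovudidatikagipuok

Rule 1 (stop-cluster i-epenthesis): /d/ and /d/ form a stop–stop cluster, so [i] is inserted between them. /t/ and /k/ form a stop–stop cluster, so [i] is inserted between them. /g/ and /p/ form a stop–stop cluster, so [i] is inserted between them. /vovuddatkagpuog/ → vovudidatikagipuog.
Rule 2 (final devoicing): /g/ is a voiced obstruent in word-final position, so it devoices to [k]. /vovudidatikagipuog/ → vovudidatikagipuok.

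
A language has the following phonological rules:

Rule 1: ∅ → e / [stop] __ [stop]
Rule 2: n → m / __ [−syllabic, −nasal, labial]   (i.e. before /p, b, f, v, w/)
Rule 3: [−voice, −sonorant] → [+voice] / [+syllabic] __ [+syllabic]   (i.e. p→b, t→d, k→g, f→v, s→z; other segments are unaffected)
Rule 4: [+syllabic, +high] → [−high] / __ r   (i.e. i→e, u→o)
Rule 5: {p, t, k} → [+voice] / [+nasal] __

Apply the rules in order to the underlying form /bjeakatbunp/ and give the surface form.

bjeagadebumb

Rule 1 (stop-cluster e-epenthesis): /t/ and /b/ form a stop–stop cluster, so [e] is inserted between them. /bjeakatbunp/ → bjeakatebunp.
Rule 2 (nasal place assimilation): /n/ precedes the labial consonant /p/, so it assimilates in place to [m]. /bjeakatebunp/ → bjeakatebump.
Rule 3 (intervocalic voicing): /k/ is a voiceless obstruent between vowels /a/ and /a/, so it voices to [g]. /t/ is a voiceless obstruent between vowels /a/ and /e/, so it voices to [d]. /bjeakatebump/ → bjeagadebump.
Rule 4 (pre-rhotic lowering): no segment meets the environment; /bjeagadebump/ is unchanged.
Rule 5 (post-nasal voicing): /p/ is a voiceless stop immediately after the nasal /m/, so it voices to [b]. /bjeagadebump/ → bjeagadebumb.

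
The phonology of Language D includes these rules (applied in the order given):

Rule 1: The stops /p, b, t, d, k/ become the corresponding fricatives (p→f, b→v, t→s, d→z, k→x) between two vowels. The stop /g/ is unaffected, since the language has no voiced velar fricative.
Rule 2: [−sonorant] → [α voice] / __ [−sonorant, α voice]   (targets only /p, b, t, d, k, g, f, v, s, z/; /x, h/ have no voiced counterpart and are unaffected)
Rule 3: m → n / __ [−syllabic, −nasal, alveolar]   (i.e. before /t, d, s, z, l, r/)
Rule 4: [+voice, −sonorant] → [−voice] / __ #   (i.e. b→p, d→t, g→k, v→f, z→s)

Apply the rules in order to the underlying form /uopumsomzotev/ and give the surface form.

Rule 1 (intervocalic spirantization): /p/ is a stop between vowels /o/ and /u/, so it spirantizes to the fricative [f]. /t/ is a stop between vowels /o/ and /e/, so it spirantizes to the fricative [s]. /uopumsomzotev/ → uofumsomzosev.
Rule 2 (regressive voicing assimilation): no segment meets the environment; /uofumsomzosev/ is unchanged.
Rule 3 (nasal place assimilation): /m/ precedes the alveolar consonant /s/, so it assimilates in place to [n]. /m/ precedes the alveolar consonant /z/, so it assimilates in place to [n]. /uofumsomzosev/ → uofunsonzosev.
Rule 4 (final devoicing): /v/ is a voiced obstruent in word-final position, so it devoices to [f]. /uofunsonzosev/ → uofunsonzosef.

uofunsonzosef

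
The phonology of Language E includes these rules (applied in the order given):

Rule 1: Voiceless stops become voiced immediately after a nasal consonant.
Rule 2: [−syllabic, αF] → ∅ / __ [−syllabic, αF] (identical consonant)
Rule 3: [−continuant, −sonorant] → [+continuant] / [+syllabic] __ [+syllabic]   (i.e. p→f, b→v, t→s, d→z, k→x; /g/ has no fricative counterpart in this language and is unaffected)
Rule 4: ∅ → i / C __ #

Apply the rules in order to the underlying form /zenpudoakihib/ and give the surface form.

zenbuzoaxihibi

Rule 1 (post-nasal voicing): /p/ is a voiceless stop immediately after the nasal /n/, so it voices to [b]. /zenpudoakihib/ → zenbudoakihib.
Rule 2 (degemination): no segment meets the environment; /zenbudoakihib/ is unchanged.
Rule 3 (intervocalic spirantization): /d/ is a stop between vowels /u/ and /o/, so it spirantizes to the fricative [z]. /k/ is a stop between vowels /a/ and /i/, so it spirantizes to the fricative [x]. /zenbudoakihib/ → zenbuzoaxihib.
Rule 4 (final i-epenthesis): the form ends in the consonant /b/, so [i] is inserted word-finally. /zenbuzoaxihib/ → zenbuzoaxihibi.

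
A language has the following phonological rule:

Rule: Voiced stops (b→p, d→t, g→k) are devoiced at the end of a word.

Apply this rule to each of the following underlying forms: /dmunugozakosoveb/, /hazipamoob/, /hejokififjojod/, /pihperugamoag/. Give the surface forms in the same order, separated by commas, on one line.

/dmunugozakosoveb/: /b/ is a voiced stop in word-final position, so it devoices to [p]. → [dmunugozakosovep].
/hazipamoob/: /b/ is a voiced stop in word-final position, so it devoices to [p]. → [hazipamoop].
/hejokififjojod/: /d/ is a voiced stop in word-final position, so it devoices to [t]. → [hejokififjojot].
/pihperugamoag/: /g/ is a voiced stop in word-final position, so it devoices to [k]. → [pihperugamoak].

dmunugozakosovep, hazipamoop, hejokififjojot, pihperugamoak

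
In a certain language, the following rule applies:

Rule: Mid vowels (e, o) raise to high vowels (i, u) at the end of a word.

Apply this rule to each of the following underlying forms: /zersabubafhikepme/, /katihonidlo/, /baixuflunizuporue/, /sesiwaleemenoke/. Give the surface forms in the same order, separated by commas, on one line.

zersabubafhikepmi, katihonidlu, baixuflunizuporui, sesiwaleemenoki

/zersabubafhikepme/: /e/ is a mid vowel in word-final position, so it raises to [i]. → [zersabubafhikepmi].
/katihonidlo/: /o/ is a mid vowel in word-final position, so it raises to [u]. → [katihonidlu].
/baixuflunizuporue/: /e/ is a mid vowel in word-final position, so it raises to [i]. → [baixuflunizuporui].
/sesiwaleemenoke/: /e/ is a mid vowel in word-final position, so it raises to [i]. → [sesiwaleemenoki].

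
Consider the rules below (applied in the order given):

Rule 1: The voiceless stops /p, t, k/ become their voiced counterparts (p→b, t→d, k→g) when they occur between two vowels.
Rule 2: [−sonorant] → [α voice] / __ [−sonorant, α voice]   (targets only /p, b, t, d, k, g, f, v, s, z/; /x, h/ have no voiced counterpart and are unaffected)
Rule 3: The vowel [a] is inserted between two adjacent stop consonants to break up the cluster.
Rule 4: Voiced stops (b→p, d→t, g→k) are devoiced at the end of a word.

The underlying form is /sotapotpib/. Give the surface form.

Rule 1 (intervocalic voicing): /t/ is a voiceless stop between vowels /o/ and /a/, so it voices to [d]. /p/ is a voiceless stop between vowels /a/ and /o/, so it voices to [b]. /sotapotpib/ → sodabotpib.
Rule 2 (regressive voicing assimilation): no segment meets the environment; /sodabotpib/ is unchanged.
Rule 3 (stop-cluster a-epenthesis): /t/ and /p/ form a stop–stop cluster, so [a] is inserted between them. /sodabotpib/ → sodabotapib.
Rule 4 (final devoicing): /b/ is a voiced stop in word-final position, so it devoices to [p]. /sodabotapib/ → sodabotapip.

sodabotapip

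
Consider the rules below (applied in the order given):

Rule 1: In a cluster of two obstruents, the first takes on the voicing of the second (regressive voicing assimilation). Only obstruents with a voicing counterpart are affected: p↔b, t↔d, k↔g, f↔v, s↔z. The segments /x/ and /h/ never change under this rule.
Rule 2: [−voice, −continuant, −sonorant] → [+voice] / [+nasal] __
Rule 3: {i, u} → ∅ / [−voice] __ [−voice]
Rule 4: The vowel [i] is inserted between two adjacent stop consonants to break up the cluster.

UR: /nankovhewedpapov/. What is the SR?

Rule 1 (regressive voicing assimilation): /v/ precedes the voiceless obstruent /h/, so it devoices to [f] by assimilation. /d/ precedes the voiceless obstruent /p/, so it devoices to [t] by assimilation. /nankovhewedpapov/ → nankofhewetpapov.
Rule 2 (post-nasal voicing): /k/ is a voiceless stop immediately after the nasal /n/, so it voices to [g]. /nankofhewetpapov/ → nangofhewetpapov.
Rule 3 (high vowel syncope): no segment meets the environment; /nangofhewetpapov/ is unchanged.
Rule 4 (stop-cluster i-epenthesis): /t/ and /p/ form a stop–stop cluster, so [i] is inserted between them. /nangofhewetpapov/ → nangofhewetipapov.

nangofhewetipapov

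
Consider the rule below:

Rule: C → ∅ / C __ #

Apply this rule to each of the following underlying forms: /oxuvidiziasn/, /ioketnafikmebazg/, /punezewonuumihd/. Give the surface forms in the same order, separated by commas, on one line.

oxuvidizias, ioketnafikmebaz, punezewonuumih

/oxuvidiziasn/: /n/ is the second consonant of a word-final cluster /sn/, so it deletes. → [oxuvidizias].
/ioketnafikmebazg/: /g/ is the second consonant of a word-final cluster /zg/, so it deletes. → [ioketnafikmebaz].
/punezewonuumihd/: /d/ is the second consonant of a word-final cluster /hd/, so it deletes. → [punezewonuumih].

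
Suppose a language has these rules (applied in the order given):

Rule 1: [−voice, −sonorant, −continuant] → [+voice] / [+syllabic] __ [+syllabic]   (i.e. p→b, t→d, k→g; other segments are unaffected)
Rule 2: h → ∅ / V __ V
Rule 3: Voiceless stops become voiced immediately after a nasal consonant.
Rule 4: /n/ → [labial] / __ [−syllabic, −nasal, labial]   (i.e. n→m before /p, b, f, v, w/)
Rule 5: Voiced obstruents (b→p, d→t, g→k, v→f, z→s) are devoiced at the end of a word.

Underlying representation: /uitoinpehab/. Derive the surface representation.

Rule 1 (intervocalic voicing): /t/ is a voiceless stop between vowels /i/ and /o/, so it voices to [d]. /uitoinpehab/ → uidoinpehab.
Rule 2 (intervocalic h-deletion): /h/ occurs between vowels /e/ and /a/, so it deletes. /uidoinpehab/ → uidoinpeab.
Rule 3 (post-nasal voicing): /p/ is a voiceless stop immediately after the nasal /n/, so it voices to [b]. /uidoinpeab/ → uidoinbeab.
Rule 4 (nasal place assimilation): /n/ precedes the labial consonant /b/, so it assimilates in place to [m]. /uidoinbeab/ → uidoimbeab.
Rule 5 (final devoicing): /b/ is a voiced obstruent in word-final position, so it devoices to [p]. /uidoimbeab/ → uidoimbeap.

uidoimbeap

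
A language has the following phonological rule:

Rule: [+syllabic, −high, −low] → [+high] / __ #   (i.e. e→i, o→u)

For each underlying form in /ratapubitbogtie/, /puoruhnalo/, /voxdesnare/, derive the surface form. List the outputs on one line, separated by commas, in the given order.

/ratapubitbogtie/: /e/ is a mid vowel in word-final position, so it raises to [i]. → [ratapubitbogtii].
/puoruhnalo/: /o/ is a mid vowel in word-final position, so it raises to [u]. → [puoruhnalu].
/voxdesnare/: /e/ is a mid vowel in word-final position, so it raises to [i]. → [voxdesnari].

ratapubitbogtii, puoruhnalu, voxdesnari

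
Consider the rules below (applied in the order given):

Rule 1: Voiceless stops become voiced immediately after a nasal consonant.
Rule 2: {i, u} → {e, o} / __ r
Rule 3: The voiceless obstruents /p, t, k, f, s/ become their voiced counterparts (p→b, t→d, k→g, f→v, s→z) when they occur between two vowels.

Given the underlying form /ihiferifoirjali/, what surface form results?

Rule 1 (post-nasal voicing): no segment meets the environment; /ihiferifoirjali/ is unchanged.
Rule 2 (pre-rhotic lowering): /i/ is a high vowel immediately before /r/, so it lowers to [e]. /ihiferifoirjali/ → ihiferifoerjali.
Rule 3 (intervocalic voicing): /f/ is a voiceless obstruent between vowels /i/ and /e/, so it voices to [v]. /f/ is a voiceless obstruent between vowels /i/ and /o/, so it voices to [v]. /ihiferifoerjali/ → ihiverivoerjali.

ihiverivoerjali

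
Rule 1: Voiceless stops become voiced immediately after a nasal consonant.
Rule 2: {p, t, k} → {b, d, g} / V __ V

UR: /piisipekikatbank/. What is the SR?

piisibegigatbang

Rule 1 (post-nasal voicing): /k/ is a voiceless stop immediately after the nasal /n/, so it voices to [g]. /piisipekikatbank/ → piisipekikatbang.
Rule 2 (intervocalic voicing): /p/ is a voiceless stop between vowels /i/ and /e/, so it voices to [b]. /k/ is a voiceless stop between vowels /e/ and /i/, so it voices to [g]. /k/ is a voiceless stop between vowels /i/ and /a/, so it voices to [g]. /piisipekikatbang/ → piisibegigatbang.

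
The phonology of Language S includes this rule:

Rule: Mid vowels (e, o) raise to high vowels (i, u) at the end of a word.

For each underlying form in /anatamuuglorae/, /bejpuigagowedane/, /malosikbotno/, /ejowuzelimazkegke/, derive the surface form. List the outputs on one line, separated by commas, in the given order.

/anatamuuglorae/: /e/ is a mid vowel in word-final position, so it raises to [i]. → [anatamuuglorai].
/bejpuigagowedane/: /e/ is a mid vowel in word-final position, so it raises to [i]. → [bejpuigagowedani].
/malosikbotno/: /o/ is a mid vowel in word-final position, so it raises to [u]. → [malosikbotnu].
/ejowuzelimazkegke/: /e/ is a mid vowel in word-final position, so it raises to [i]. → [ejowuzelimazkegki].

anatamuuglorai, bejpuigagowedani, malosikbotnu, ejowuzelimazkegki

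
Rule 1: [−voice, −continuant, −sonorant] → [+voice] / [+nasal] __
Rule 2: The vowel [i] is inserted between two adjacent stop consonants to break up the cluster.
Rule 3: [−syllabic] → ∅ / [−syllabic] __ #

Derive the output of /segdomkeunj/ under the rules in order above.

segidomgeun

Rule 1 (post-nasal voicing): /k/ is a voiceless stop immediately after the nasal /m/, so it voices to [g]. /segdomkeunj/ → segdomgeunj.
Rule 2 (stop-cluster i-epenthesis): /g/ and /d/ form a stop–stop cluster, so [i] is inserted between them. /segdomgeunj/ → segidomgeunj.
Rule 3 (final cluster simplification): /j/ is the second consonant of a word-final cluster /nj/, so it deletes. /segidomgeunj/ → segidomgeun.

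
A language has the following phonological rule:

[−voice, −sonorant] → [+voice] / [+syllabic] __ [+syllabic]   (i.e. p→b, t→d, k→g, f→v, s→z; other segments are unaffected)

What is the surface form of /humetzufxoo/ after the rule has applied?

No segment of /humetzufxoo/ meets the structural description of the rule, so the form surfaces unchanged.

humetzufxoo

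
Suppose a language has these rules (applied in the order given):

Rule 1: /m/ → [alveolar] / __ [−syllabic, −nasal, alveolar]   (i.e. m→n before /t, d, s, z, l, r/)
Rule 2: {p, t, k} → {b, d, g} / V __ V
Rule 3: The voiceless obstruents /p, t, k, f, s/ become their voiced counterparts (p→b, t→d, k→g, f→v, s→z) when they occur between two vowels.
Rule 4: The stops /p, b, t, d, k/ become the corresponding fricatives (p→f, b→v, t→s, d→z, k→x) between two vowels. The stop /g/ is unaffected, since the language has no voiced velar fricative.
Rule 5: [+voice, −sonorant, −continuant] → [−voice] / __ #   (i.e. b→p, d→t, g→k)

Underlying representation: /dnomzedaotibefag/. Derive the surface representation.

dnonzezaozivevak

Rule 1 (nasal place assimilation): /m/ precedes the alveolar consonant /z/, so it assimilates in place to [n]. /dnomzedaotibefag/ → dnonzedaotibefag.
Rule 2 (intervocalic voicing): /t/ is a voiceless stop between vowels /o/ and /i/, so it voices to [d]. /dnonzedaotibefag/ → dnonzedaodibefag.
Rule 3 (intervocalic voicing): /f/ is a voiceless obstruent between vowels /e/ and /a/, so it voices to [v]. /dnonzedaodibefag/ → dnonzedaodibevag.
Rule 4 (intervocalic spirantization): /d/ is a stop between vowels /e/ and /a/, so it spirantizes to the fricative [z]. /d/ is a stop between vowels /o/ and /i/, so it spirantizes to the fricative [z]. /b/ is a stop between vowels /i/ and /e/, so it spirantizes to the fricative [v]. /dnonzedaodibevag/ → dnonzezaozivevag.
Rule 5 (final devoicing): /g/ is a voiced stop in word-final position, so it devoices to [k]. /dnonzezaozivevag/ → dnonzezaozivevak.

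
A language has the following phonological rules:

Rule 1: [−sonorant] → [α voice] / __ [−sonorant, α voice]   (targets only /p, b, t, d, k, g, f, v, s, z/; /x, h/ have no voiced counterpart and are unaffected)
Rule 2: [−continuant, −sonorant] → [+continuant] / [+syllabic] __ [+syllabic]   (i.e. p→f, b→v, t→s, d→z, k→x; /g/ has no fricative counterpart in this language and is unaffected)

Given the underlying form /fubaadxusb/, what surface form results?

fuvaatxuzb

Rule 1 (regressive voicing assimilation): /d/ precedes the voiceless obstruent /x/, so it devoices to [t] by assimilation. /s/ precedes the voiced obstruent /b/, so it voices to [z] by assimilation. /fubaadxusb/ → fubaatxuzb.
Rule 2 (intervocalic spirantization): /b/ is a stop between vowels /u/ and /a/, so it spirantizes to the fricative [v]. /fubaatxuzb/ → fuvaatxuzb.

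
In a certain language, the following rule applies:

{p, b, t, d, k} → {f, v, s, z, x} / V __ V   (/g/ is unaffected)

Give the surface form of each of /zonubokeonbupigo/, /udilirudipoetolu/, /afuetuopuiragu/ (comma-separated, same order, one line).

/zonubokeonbupigo/: /b/ is a stop between vowels /u/ and /o/, so it spirantizes to the fricative [v]. /k/ is a stop between vowels /o/ and /e/, so it spirantizes to the fricative [x]. /p/ is a stop between vowels /u/ and /i/, so it spirantizes to the fricative [f]. → [zonuvoxeonbufigo].
/udilirudipoetolu/: /d/ is a stop between vowels /u/ and /i/, so it spirantizes to the fricative [z]. /d/ is a stop between vowels /u/ and /i/, so it spirantizes to the fricative [z]. /p/ is a stop between vowels /i/ and /o/, so it spirantizes to the fricative [f]. /t/ is a stop between vowels /e/ and /o/, so it spirantizes to the fricative [s]. → [uziliruzifoesolu].
/afuetuopuiragu/: /t/ is a stop between vowels /e/ and /u/, so it spirantizes to the fricative [s]. /p/ is a stop between vowels /o/ and /u/, so it spirantizes to the fricative [f]. → [afuesuofuiragu].

zonuvoxeonbufigo, uziliruzifoesolu, afuesuofuiragu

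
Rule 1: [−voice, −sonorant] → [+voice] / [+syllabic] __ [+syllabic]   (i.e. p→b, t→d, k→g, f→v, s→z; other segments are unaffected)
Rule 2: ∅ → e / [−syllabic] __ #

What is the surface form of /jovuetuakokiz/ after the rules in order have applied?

jovueduagogize

Rule 1 (intervocalic voicing): /t/ is a voiceless obstruent between vowels /e/ and /u/, so it voices to [d]. /k/ is a voiceless obstruent between vowels /a/ and /o/, so it voices to [g]. /k/ is a voiceless obstruent between vowels /o/ and /i/, so it voices to [g]. /jovuetuakokiz/ → jovueduagogiz.
Rule 2 (final e-epenthesis): the form ends in the consonant /z/, so [e] is inserted word-finally. /jovueduagogiz/ → jovueduagogize.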